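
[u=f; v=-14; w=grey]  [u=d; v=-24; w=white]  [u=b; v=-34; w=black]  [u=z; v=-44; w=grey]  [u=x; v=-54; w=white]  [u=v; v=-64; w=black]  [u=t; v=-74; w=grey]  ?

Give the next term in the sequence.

[u=r; v=-84; w=white]

U: f, d, b, z, x, v, t → r (letters move back 2 places in the alphabet, wrapping A→Z).
V: −10 each step, so -14, -24, -34, -44, -54, -64, -74 → -84.
W — repeats grey → white → black: grey, white, black, grey, white, black, grey → white.
So the next term is [u=r; v=-84; w=white].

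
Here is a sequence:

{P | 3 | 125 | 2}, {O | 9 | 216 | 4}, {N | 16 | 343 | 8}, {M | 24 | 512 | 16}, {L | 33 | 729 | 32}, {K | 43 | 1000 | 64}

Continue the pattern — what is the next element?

{J | 54 | 1331 | 128}

Letter — letters move back 1 place in the alphabet: P, O, N, M, L, K → J.
Second entry: differences are 6, 7, 8, … (increasing by 1 each time); 3, 9, 16, 24, 33, 43 → 54.
Third entry goes 125, 216, 343, 512, 729, 1000 → 1331 (perfect cubes: 5³, 6³, 7³, …).
Fourth entry: 2, 4, 8, 16, 32, 64 → 128 (×2 each step).
Combining the parts gives {J | 54 | 1331 | 128}.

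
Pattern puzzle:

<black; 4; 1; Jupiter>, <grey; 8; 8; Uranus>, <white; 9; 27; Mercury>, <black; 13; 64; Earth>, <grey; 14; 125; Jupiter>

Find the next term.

Shade: repeats black → grey → white; black, grey, white, black, grey → white.
For the second part, alternating steps +4, +1, +4, +1, …: 4, 8, 9, 13, 14 → 18.
Third part — perfect cubes: 1³, 2³, 3³, …: 1, 8, 27, 64, 125 → 216.
For the planet, repeats Jupiter → Uranus → Mercury → Earth: Jupiter, Uranus, Mercury, Earth, Jupiter → Uranus.
Putting it together: <white; 18; 216; Uranus>.

<white; 18; 216; Uranus>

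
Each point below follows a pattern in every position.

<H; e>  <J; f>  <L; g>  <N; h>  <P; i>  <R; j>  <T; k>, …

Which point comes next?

<V; l>

First letter — letters move forward 2 places in the alphabet: H, J, L, N, P, R, T → V.
For the second letter, letters move forward 1 place in the alphabet: e, f, g, h, i, j, k → l.
So the next point is <V; l>.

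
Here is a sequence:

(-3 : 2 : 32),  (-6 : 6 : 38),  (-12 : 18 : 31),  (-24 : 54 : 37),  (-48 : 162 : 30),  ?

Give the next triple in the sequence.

First entry goes -3, -6, -12, -24, -48 → -96 (×2 each step).
Second entry: 2, 6, 18, 54, 162 → 486 (×3 each step).
Third entry: alternating steps +6, −7, +6, −7, …; 32, 38, 31, 37, 30 → 36.
So the next triple is (-96 : 486 : 36).

(-96 : 486 : 36)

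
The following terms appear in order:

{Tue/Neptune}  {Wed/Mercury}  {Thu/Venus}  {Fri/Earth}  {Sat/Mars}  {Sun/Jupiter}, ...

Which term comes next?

Day goes Tue, Wed, Thu, Fri, Sat, Sun → Mon (runs through the weekdays Mon→Sun).
Planet: Neptune, Mercury, Venus, Earth, Mars, Jupiter → Saturn (runs through the planets Mercury→Neptune).
So the next term is {Mon/Saturn}.

{Mon/Saturn}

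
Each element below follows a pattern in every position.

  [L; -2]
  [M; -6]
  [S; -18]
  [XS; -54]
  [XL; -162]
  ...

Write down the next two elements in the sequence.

[L; -486], [M; -1458]

Size goes L, M, S, XS, XL → L → M (runs backward through clothing sizes XS→XL).
Second component: ×3 each step; -2, -6, -18, -54, -162 → -486 → -1458.
Putting the parts together: [L; -486] and then [M; -1458].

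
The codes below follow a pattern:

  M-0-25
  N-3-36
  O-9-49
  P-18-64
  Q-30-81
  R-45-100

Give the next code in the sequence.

Letter — letters move forward 1 place in the alphabet: M, N, O, P, Q, R → S.
Second component — differences are 3, 6, 9, … (increasing by 3 each time): 0, 3, 9, 18, 30, 45 → 63.
Third component: perfect squares: 5², 6², 7², …, so 25, 36, 49, 64, 81, 100 → 121.
Putting it together: S-63-121.

S-63-121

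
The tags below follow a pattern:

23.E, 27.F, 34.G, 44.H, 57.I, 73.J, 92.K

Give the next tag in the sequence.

First component: differences are 4, 7, 10, … (increasing by 3 each time), so 23, 27, 34, 44, 57, 73, 92 → 114.
Letter: letters move forward 1 place in the alphabet; E, F, G, H, I, J, K → L.
So the next tag is 114.L.

114.L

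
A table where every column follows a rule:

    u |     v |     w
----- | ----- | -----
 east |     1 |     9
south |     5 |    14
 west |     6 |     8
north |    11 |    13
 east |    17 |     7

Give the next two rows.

Column u: repeats east → south → west → north, so east, south, west, north, east → south → west.
Column v: 1, 5, 6, 11, 17 → 28 → 45 (each term is the sum of the two before it).
Column w: alternating steps +5, −6, +5, −6, …; 9, 14, 8, 13, 7 → 12 → 6.
So the next two rows are south  28  12 and west  45  6.

south  28  12; west  45  6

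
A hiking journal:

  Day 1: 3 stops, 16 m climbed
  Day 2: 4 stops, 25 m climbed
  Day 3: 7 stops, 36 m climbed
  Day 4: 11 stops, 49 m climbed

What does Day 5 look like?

Stops: each term is the sum of the two before it, so 3, 4, 7, 11 → 18.
M climbed: 16, 25, 36, 49 → 64 (perfect squares: 4², 5², 6², …).
So the next record is 18 stops, 64 m climbed.

18 stops, 64 m climbed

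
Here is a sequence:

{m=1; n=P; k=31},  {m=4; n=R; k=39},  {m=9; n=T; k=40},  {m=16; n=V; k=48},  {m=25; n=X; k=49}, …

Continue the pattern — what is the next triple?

M: perfect squares: 1², 2², 3², …, so 1, 4, 9, 16, 25 → 36.
N: letters move forward 2 places in the alphabet; P, R, T, V, X → Z.
K: alternating steps +8, +1, +8, +1, …, so 31, 39, 40, 48, 49 → 57.
So the next triple is {m=36; n=Z; k=57}.

{m=36; n=Z; k=57}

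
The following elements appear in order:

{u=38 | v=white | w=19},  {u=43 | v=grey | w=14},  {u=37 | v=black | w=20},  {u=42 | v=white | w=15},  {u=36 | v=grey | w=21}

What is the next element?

{u=41 | v=black | w=16}

U: alternating steps +5, −6, +5, −6, …, so 38, 43, 37, 42, 36 → 41.
V goes white, grey, black, white, grey → black (repeats white → grey → black).
For the w, together with the u always sums to 57: 19, 14, 20, 15, 21 → 16.
Putting it together: {u=41 | v=black | w=16}.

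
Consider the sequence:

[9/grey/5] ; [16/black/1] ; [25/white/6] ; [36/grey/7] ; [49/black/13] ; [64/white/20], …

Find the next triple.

First entry: 9, 16, 25, 36, 49, 64 → 81 (perfect squares: 3², 4², 5², …).
For the shade, repeats grey → black → white: grey, black, white, grey, black, white → grey.
Third entry: each term is the sum of the two before it; 5, 1, 6, 7, 13, 20 → 33.
Combining the parts gives [81/grey/33].

[81/grey/33]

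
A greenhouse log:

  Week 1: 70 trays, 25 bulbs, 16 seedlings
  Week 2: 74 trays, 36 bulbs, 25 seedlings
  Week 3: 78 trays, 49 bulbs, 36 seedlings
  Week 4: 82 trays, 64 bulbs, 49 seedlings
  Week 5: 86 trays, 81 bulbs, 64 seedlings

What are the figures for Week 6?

90 trays, 100 bulbs, 81 seedlings

Trays: 70, 74, 78, 82, 86 → 90 (+4 each step).
Bulbs goes 25, 36, 49, 64, 81 → 100 (perfect squares: 5², 6², 7², …).
For the seedlings, perfect squares: 4², 5², 6², …: 16, 25, 36, 49, 64 → 81.
So the next line is 90 trays, 100 bulbs, 81 seedlings.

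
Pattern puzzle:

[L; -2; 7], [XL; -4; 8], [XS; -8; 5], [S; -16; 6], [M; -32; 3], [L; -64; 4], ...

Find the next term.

[XL; -128; 1]

Size: L, XL, XS, S, M, L → XL (repeats L → XL → XS → S → M).
Second part: -2, -4, -8, -16, -32, -64 → -128 (×2 each step).
Third part: alternating steps +1, −3, +1, −3, …; 7, 8, 5, 6, 3, 4 → 1.
Putting it together: [XL; -128; 1].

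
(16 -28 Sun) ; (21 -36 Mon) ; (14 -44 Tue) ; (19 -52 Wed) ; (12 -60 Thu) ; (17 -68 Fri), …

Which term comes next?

(10 -76 Sat)

First part: 16, 21, 14, 19, 12, 17 → 10 (alternating steps +5, −7, +5, −7, …).
For the second part, −8 each step: -28, -36, -44, -52, -60, -68 → -76.
Day — runs through the weekdays Mon→Sun: Sun, Mon, Tue, Wed, Thu, Fri → Sat.
Putting it together: (10 -76 Sat).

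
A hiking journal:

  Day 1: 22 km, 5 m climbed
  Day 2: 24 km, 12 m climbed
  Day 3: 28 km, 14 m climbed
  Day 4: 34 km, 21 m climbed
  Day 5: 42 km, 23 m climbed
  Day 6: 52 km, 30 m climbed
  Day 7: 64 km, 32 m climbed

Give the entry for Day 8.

For the km, differences are 2, 4, 6, … (increasing by 2 each time): 22, 24, 28, 34, 42, 52, 64 → 78.
M climbed: alternating steps +7, +2, +7, +2, …; 5, 12, 14, 21, 23, 30, 32 → 39.
So the next line is 78 km, 39 m climbed.

78 km, 39 m climbed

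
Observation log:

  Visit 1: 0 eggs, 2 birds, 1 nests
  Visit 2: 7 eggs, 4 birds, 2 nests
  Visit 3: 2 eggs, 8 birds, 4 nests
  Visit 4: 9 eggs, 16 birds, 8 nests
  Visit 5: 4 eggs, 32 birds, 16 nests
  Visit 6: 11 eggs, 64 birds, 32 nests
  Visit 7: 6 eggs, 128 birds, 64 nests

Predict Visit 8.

13 eggs, 256 birds, 128 nests

Eggs: alternating steps +7, −5, +7, −5, …; 0, 7, 2, 9, 4, 11, 6 → 13.
Birds: 2, 4, 8, 16, 32, 64, 128 → 256 (×2 each step).
Nests — always the previous value of the birds: 1, 2, 4, 8, 16, 32, 64 → 128.
Combining the parts gives 13 eggs, 256 birds, 128 nests.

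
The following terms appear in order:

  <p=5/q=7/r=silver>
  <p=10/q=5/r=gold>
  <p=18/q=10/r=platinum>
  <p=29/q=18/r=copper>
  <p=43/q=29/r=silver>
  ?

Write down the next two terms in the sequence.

P: differences are 5, 8, 11, … (increasing by 3 each time); 5, 10, 18, 29, 43 → 60 → 80.
Q: always the previous value of the p, so 7, 5, 10, 18, 29 → 43 → 60.
R: repeats silver → gold → platinum → copper, so silver, gold, platinum, copper, silver → gold → platinum.
So the next two terms are <p=60/q=43/r=gold> and <p=80/q=60/r=platinum>.

<p=60/q=43/r=gold>, <p=80/q=60/r=platinum>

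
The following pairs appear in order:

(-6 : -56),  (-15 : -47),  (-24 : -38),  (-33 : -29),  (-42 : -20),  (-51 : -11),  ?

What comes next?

(-60 : -2)

First part: -6, -15, -24, -33, -42, -51 → -60 (−9 each step).
Second part: +9 each step; -56, -47, -38, -29, -20, -11 → -2.
So the next pair is (-60 : -2).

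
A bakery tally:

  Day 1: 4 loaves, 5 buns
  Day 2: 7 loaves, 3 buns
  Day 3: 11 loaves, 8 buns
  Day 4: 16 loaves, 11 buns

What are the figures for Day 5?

Loaves: 4, 7, 11, 16 → 22 (differences are 3, 4, 5, … (increasing by 1 each time)).
Buns goes 5, 3, 8, 11 → 19 (each term is the sum of the two before it).
Combining the parts gives 22 loaves, 19 buns.

22 loaves, 19 buns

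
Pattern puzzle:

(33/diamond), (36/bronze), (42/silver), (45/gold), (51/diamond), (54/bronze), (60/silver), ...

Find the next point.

(63/gold)

First slot: alternating steps +3, +6, +3, +6, …, so 33, 36, 42, 45, 51, 54, 60 → 63.
For the rank, repeats diamond → bronze → silver → gold: diamond, bronze, silver, gold, diamond, bronze, silver → gold.
Combining the parts gives (63/gold).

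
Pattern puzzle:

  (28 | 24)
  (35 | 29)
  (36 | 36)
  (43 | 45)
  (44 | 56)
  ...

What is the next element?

For the first value, alternating steps +7, +1, +7, +1, …: 28, 35, 36, 43, 44 → 51.
Second value: differences are 5, 7, 9, … (increasing by 2 each time); 24, 29, 36, 45, 56 → 69.
Combining the parts gives (51 | 69).

(51 | 69)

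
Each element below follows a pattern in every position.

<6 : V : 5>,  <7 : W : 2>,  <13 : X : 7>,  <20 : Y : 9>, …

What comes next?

<33 : Z : 16>

First value: each term is the sum of the two before it, so 6, 7, 13, 20 → 33.
Letter goes V, W, X, Y → Z (letters move forward 1 place in the alphabet).
For the third value, each term is the sum of the two before it: 5, 2, 7, 9 → 16.
So the next element is <33 : Z : 16>.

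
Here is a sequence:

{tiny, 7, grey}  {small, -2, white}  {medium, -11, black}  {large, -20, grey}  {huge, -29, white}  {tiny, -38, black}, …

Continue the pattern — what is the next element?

{small, -47, grey}

Size goes tiny, small, medium, large, huge, tiny → small (repeats tiny → small → medium → large → huge).
Second entry: −9 each step, so 7, -2, -11, -20, -29, -38 → -47.
For the shade, repeats grey → white → black: grey, white, black, grey, white, black → grey.
Putting it together: {small, -47, grey}.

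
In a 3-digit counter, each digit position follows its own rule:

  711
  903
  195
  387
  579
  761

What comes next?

First digit: +2 each step, mod 10; 7, 9, 1, 3, 5, 7 → 9.
For the second digit, −1 each step, mod 10: 1, 0, 9, 8, 7, 6 → 5.
Third digit: +2 each step, mod 10, so 1, 3, 5, 7, 9, 1 → 3.
So the next label is 953.

953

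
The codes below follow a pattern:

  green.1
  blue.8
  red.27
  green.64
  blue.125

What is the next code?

Colour — repeats green → blue → red: green, blue, red, green, blue → red.
For the second component, perfect cubes: 1³, 2³, 3³, …: 1, 8, 27, 64, 125 → 216.
Combining the parts gives red.216.

red.216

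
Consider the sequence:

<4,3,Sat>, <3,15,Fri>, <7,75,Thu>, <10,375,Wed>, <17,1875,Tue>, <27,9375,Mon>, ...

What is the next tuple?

For the first slot, each term is the sum of the two before it: 4, 3, 7, 10, 17, 27 → 44.
Second slot: ×5 each step; 3, 15, 75, 375, 1875, 9375 → 46875.
Day — runs backward through the weekdays Mon→Sun: Sat, Fri, Thu, Wed, Tue, Mon → Sun.
Putting it together: <44,46875,Sun>.

<44,46875,Sun>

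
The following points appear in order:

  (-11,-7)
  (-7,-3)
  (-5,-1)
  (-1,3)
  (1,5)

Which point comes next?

(5,9)

For the first part, alternating steps +4, +2, +4, +2, …: -11, -7, -5, -1, 1 → 5.
Second part: always 4 more than the first part, so -7, -3, -1, 3, 5 → 9.
Putting it together: (5,9).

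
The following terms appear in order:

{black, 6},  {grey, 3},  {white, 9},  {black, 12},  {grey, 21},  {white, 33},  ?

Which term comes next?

Shade: repeats black → grey → white, so black, grey, white, black, grey, white → black.
Second value: 6, 3, 9, 12, 21, 33 → 54 (each term is the sum of the two before it).
Combining the parts gives {black, 54}.

{black, 54}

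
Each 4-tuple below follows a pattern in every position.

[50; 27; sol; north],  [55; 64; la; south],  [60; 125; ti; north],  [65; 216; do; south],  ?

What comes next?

[70; 343; re; north]

First slot: +5 each step; 50, 55, 60, 65 → 70.
For the second slot, perfect cubes: 3³, 4³, 5³, …: 27, 64, 125, 216 → 343.
Note goes sol, la, ti, do → re (runs through the solfège scale do→ti).
Direction goes north, south, north, south → north (alternates north ↔ south).
So the next 4-tuple is [70; 343; re; north].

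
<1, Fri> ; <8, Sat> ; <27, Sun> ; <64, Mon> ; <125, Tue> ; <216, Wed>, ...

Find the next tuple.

First part — perfect cubes: 1³, 2³, 3³, …: 1, 8, 27, 64, 125, 216 → 343.
Day: Fri, Sat, Sun, Mon, Tue, Wed → Thu (runs through the weekdays Mon→Sun).
Combining the parts gives <343, Thu>.

<343, Thu>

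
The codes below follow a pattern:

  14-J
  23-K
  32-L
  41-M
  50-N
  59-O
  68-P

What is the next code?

77-Q

First component: +9 each step; 14, 23, 32, 41, 50, 59, 68 → 77.
Letter goes J, K, L, M, N, O, P → Q (letters move forward 1 place in the alphabet).
So the next code is 77-Q.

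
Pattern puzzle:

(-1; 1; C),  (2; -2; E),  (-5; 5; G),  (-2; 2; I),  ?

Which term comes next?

For the first part, alternating steps +3, −7, +3, −7, …: -1, 2, -5, -2 → -9.
Second part: always the negative of the first part; 1, -2, 5, 2 → 9.
Letter: letters move forward 2 places in the alphabet, so C, E, G, I → K.
Putting it together: (-9; 9; K).

(-9; 9; K)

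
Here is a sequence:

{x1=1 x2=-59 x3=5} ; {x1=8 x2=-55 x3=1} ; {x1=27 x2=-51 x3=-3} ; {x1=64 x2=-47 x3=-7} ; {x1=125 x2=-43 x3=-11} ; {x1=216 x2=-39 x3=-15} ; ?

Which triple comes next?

{x1=343 x2=-35 x3=-19}

For the x1, perfect cubes: 1³, 2³, 3³, …: 1, 8, 27, 64, 125, 216 → 343.
X2: -59, -55, -51, -47, -43, -39 → -35 (+4 each step).
X3 goes 5, 1, -3, -7, -11, -15 → -19 (together with the x2 always sums to -54).
So the next triple is {x1=343 x2=-35 x3=-19}.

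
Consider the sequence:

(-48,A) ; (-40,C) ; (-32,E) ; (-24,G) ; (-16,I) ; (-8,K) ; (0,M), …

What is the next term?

(8,O)

First component — +8 each step: -48, -40, -32, -24, -16, -8, 0 → 8.
Letter goes A, C, E, G, I, K, M → O (letters move forward 2 places in the alphabet).
Combining the parts gives (8,O).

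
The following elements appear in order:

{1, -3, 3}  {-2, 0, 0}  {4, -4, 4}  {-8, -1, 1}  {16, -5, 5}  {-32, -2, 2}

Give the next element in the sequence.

First component: 1, -2, 4, -8, 16, -32 → 64 (×(-2) each step).
Second component: alternating steps +3, −4, +3, −4, …; -3, 0, -4, -1, -5, -2 → -6.
Third component: always the negative of the second component; 3, 0, 4, 1, 5, 2 → 6.
Putting it together: {64, -6, 6}.

{64, -6, 6}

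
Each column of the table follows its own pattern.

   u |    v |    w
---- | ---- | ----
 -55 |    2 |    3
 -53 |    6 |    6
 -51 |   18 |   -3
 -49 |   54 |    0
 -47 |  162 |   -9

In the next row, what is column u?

-45

Column u goes -55, -53, -51, -49, -47 → -45 (+2 each step).
For the column v, ×3 each step: 2, 6, 18, 54, 162 → 486.
Column w goes 3, 6, -3, 0, -9 → -6 (alternating steps +3, −9, +3, −9, …).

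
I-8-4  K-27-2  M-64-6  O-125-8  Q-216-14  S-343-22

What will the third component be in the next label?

36

Third component: 4, 2, 6, 8, 14, 22 → 36 (each term is the sum of the two before it).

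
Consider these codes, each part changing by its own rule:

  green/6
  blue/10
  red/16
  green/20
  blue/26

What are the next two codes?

red/30, green/36

For the colour, repeats green → blue → red: green, blue, red, green, blue → red → green.
Second component: alternating steps +4, +6, +4, +6, …, so 6, 10, 16, 20, 26 → 30 → 36.
Putting the parts together: red/30 and then green/36.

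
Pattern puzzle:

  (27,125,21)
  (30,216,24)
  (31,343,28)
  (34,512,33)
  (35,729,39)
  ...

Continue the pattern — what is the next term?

First part goes 27, 30, 31, 34, 35 → 38 (alternating steps +3, +1, +3, +1, …).
Second part: perfect cubes: 5³, 6³, 7³, …, so 125, 216, 343, 512, 729 → 1000.
Third part: differences are 3, 4, 5, … (increasing by 1 each time); 21, 24, 28, 33, 39 → 46.
So the next term is (38,1000,46).

(38,1000,46)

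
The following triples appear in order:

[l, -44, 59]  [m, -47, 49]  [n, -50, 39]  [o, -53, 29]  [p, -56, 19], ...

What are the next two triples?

[q, -59, 9], [r, -62, -1]

Letter — letters move forward 1 place in the alphabet: l, m, n, o, p → q → r.
Second slot: -44, -47, -50, -53, -56 → -59 → -62 (−3 each step).
Third slot goes 59, 49, 39, 29, 19 → 9 → -1 (−10 each step).
Putting the parts together: [q, -59, 9] and then [r, -62, -1].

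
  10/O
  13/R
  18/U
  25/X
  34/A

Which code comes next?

45/D

First component: differences are 3, 5, 7, … (increasing by 2 each time), so 10, 13, 18, 25, 34 → 45.
Letter goes O, R, U, X, A → D (letters move forward 3 places in the alphabet, wrapping Z→A).
So the next code is 45/D.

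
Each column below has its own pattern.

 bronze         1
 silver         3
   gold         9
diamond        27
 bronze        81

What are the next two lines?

Rank — repeats bronze → silver → gold → diamond: bronze, silver, gold, diamond, bronze → silver → gold.
Second component: 1, 3, 9, 27, 81 → 243 → 729 (×3 each step).
So the next two lines are silver  243 and gold  729.

silver  243; gold  729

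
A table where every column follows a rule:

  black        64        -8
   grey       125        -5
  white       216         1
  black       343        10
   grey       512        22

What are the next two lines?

Shade: black, grey, white, black, grey → white → black (repeats black → grey → white).
Second component: perfect cubes: 4³, 5³, 6³, …, so 64, 125, 216, 343, 512 → 729 → 1000.
Third component: -8, -5, 1, 10, 22 → 37 → 55 (differences are 3, 6, 9, … (increasing by 3 each time)).
So the next two lines are white  729  37 and black  1000  55.

white  729  37; black  1000  55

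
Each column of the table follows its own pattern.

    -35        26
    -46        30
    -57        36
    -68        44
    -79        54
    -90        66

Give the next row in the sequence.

For the first component, −11 each step: -35, -46, -57, -68, -79, -90 → -101.
For the second component, differences are 4, 6, 8, … (increasing by 2 each time): 26, 30, 36, 44, 54, 66 → 80.
Combining the parts gives -101  80.

-101  80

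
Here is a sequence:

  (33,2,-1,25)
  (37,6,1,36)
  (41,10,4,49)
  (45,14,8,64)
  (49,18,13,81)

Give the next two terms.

(53,22,19,100), (57,26,26,121)

First entry: +4 each step; 33, 37, 41, 45, 49 → 53 → 57.
Second entry: 2, 6, 10, 14, 18 → 22 → 26 (+4 each step).
Third entry goes -1, 1, 4, 8, 13 → 19 → 26 (differences are 2, 3, 4, … (increasing by 1 each time)).
Fourth entry goes 25, 36, 49, 64, 81 → 100 → 121 (perfect squares: 5², 6², 7², …).
So the next two terms are (53,22,19,100) and (57,26,26,121).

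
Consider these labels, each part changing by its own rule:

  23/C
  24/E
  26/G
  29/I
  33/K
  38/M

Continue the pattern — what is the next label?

44/O

For the first component, differences are 1, 2, 3, … (increasing by 1 each time): 23, 24, 26, 29, 33, 38 → 44.
Letter — letters move forward 2 places in the alphabet: C, E, G, I, K, M → O.
Putting it together: 44/O.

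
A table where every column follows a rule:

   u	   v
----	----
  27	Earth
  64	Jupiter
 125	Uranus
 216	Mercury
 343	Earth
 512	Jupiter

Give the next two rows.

For the column u, perfect cubes: 3³, 4³, 5³, …: 27, 64, 125, 216, 343, 512 → 729 → 1000.
Column v: repeats Earth → Jupiter → Uranus → Mercury; Earth, Jupiter, Uranus, Mercury, Earth, Jupiter → Uranus → Mercury.
So the next two rows are 729  Uranus and 1000  Mercury.

729  Uranus; 1000  Mercury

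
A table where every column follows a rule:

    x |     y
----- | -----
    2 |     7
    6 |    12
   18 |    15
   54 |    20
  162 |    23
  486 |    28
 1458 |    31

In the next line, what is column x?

Column x: ×3 each step; 2, 6, 18, 54, 162, 486, 1458 → 4374.
Column y goes 7, 12, 15, 20, 23, 28, 31 → 36 (alternating steps +5, +3, +5, +3, …).

4374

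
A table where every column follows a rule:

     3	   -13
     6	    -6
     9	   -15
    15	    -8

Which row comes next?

First component goes 3, 6, 9, 15 → 24 (each term is the sum of the two before it).
For the second component, alternating steps +7, −9, +7, −9, …: -13, -6, -15, -8 → -17.
Putting it together: 24  -17.

24  -17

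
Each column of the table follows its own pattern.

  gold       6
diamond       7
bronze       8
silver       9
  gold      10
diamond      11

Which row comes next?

Rank goes gold, diamond, bronze, silver, gold, diamond → bronze (repeats gold → diamond → bronze → silver).
Second component: 6, 7, 8, 9, 10, 11 → 12 (+1 each step).
Combining the parts gives bronze  12.

bronze  12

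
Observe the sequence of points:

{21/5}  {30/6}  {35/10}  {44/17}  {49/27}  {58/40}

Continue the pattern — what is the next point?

First slot — alternating steps +9, +5, +9, +5, …: 21, 30, 35, 44, 49, 58 → 63.
Second slot: differences are 1, 4, 7, … (increasing by 3 each time), so 5, 6, 10, 17, 27, 40 → 56.
Putting it together: {63/56}.

{63/56}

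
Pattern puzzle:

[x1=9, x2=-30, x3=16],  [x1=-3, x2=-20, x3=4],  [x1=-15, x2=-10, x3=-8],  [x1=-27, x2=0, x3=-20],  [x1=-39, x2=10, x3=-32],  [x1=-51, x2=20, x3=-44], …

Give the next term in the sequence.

[x1=-63, x2=30, x3=-56]

X1: −12 each step, so 9, -3, -15, -27, -39, -51 → -63.
X2 — +10 each step: -30, -20, -10, 0, 10, 20 → 30.
X3: 16, 4, -8, -20, -32, -44 → -56 (always 7 more than the x1).
Putting it together: [x1=-63, x2=30, x3=-56].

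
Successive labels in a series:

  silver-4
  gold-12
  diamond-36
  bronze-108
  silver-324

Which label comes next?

Rank: repeats silver → gold → diamond → bronze; silver, gold, diamond, bronze, silver → gold.
Second component: ×3 each step, so 4, 12, 36, 108, 324 → 972.
So the next label is gold-972.

gold-972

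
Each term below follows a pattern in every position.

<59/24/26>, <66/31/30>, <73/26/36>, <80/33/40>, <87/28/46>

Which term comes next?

<94/35/50>

First part goes 59, 66, 73, 80, 87 → 94 (+7 each step).
For the second part, alternating steps +7, −5, +7, −5, …: 24, 31, 26, 33, 28 → 35.
Third part: 26, 30, 36, 40, 46 → 50 (alternating steps +4, +6, +4, +6, …).
So the next term is <94/35/50>.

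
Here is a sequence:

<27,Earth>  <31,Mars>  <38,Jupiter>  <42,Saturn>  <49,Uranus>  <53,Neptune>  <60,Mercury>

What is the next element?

<64,Venus>

First coordinate goes 27, 31, 38, 42, 49, 53, 60 → 64 (alternating steps +4, +7, +4, +7, …).
Planet: runs through the planets Mercury→Neptune; Earth, Mars, Jupiter, Saturn, Uranus, Neptune, Mercury → Venus.
Combining the parts gives <64,Venus>.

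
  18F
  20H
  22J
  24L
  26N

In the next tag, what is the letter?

Letter: F, H, J, L, N → P (letters move forward 2 places in the alphabet).

P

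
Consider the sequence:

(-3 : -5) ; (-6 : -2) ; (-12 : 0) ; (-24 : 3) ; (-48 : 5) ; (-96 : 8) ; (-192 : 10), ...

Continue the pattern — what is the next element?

First coordinate: ×2 each step; -3, -6, -12, -24, -48, -96, -192 → -384.
Second coordinate: alternating steps +3, +2, +3, +2, …; -5, -2, 0, 3, 5, 8, 10 → 13.
Combining the parts gives (-384 : 13).

(-384 : 13)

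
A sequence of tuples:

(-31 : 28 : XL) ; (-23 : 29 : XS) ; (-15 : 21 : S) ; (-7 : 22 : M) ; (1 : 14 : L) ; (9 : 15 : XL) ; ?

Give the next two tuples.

First part — +8 each step: -31, -23, -15, -7, 1, 9 → 17 → 25.
Second part: alternating steps +1, −8, +1, −8, …; 28, 29, 21, 22, 14, 15 → 7 → 8.
Size: XL, XS, S, M, L, XL → XS → S (repeats XL → XS → S → M → L).
So the next two tuples are (17 : 7 : XS) and (25 : 8 : S).

(17 : 7 : XS), (25 : 8 : S)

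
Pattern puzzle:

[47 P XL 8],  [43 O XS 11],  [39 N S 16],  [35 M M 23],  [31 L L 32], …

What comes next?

[27 K XL 43]

For the first component, −4 each step: 47, 43, 39, 35, 31 → 27.
For the letter, letters move back 1 place in the alphabet: P, O, N, M, L → K.
Size — runs through clothing sizes XS→XL: XL, XS, S, M, L → XL.
For the fourth component, differences are 3, 5, 7, … (increasing by 2 each time): 8, 11, 16, 23, 32 → 43.
Combining the parts gives [27 K XL 43].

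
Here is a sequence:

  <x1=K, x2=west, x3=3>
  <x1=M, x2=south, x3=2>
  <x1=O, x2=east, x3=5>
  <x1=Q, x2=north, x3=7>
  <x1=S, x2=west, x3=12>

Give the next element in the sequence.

<x1=U, x2=south, x3=19>

X1 goes K, M, O, Q, S → U (letters move forward 2 places in the alphabet).
X2: west, south, east, north, west → south (repeats west → south → east → north).
For the x3, each term is the sum of the two before it: 3, 2, 5, 7, 12 → 19.
So the next element is <x1=U, x2=south, x3=19>.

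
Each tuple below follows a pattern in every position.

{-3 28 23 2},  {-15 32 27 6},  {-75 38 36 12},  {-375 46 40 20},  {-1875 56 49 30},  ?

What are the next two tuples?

{-9375 68 53 42}, {-46875 82 62 56}

First coordinate goes -3, -15, -75, -375, -1875 → -9375 → -46875 (×5 each step).
For the second coordinate, differences are 4, 6, 8, … (increasing by 2 each time): 28, 32, 38, 46, 56 → 68 → 82.
Third coordinate: alternating steps +4, +9, +4, +9, …; 23, 27, 36, 40, 49 → 53 → 62.
Fourth coordinate: 2, 6, 12, 20, 30 → 42 → 56 (differences are 4, 6, 8, … (increasing by 2 each time)).
So the next two tuples are {-9375 68 53 42} and {-46875 82 62 56}.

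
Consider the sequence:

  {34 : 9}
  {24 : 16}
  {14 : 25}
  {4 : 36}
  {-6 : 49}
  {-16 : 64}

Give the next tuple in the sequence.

{-26 : 81}

For the first coordinate, −10 each step: 34, 24, 14, 4, -6, -16 → -26.
Second coordinate goes 9, 16, 25, 36, 49, 64 → 81 (perfect squares: 3², 4², 5², …).
Putting it together: {-26 : 81}.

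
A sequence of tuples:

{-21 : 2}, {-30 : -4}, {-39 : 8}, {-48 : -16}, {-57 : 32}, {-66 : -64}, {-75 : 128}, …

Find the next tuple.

{-84 : -256}

First part: -21, -30, -39, -48, -57, -66, -75 → -84 (−9 each step).
Second part goes 2, -4, 8, -16, 32, -64, 128 → -256 (×(-2) each step).
So the next tuple is {-84 : -256}.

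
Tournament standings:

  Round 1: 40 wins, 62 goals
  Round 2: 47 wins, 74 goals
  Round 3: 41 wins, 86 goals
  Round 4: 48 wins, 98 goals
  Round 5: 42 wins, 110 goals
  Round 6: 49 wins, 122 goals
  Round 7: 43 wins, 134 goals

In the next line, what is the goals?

146

Goals: +12 each step; 62, 74, 86, 98, 110, 122, 134 → 146.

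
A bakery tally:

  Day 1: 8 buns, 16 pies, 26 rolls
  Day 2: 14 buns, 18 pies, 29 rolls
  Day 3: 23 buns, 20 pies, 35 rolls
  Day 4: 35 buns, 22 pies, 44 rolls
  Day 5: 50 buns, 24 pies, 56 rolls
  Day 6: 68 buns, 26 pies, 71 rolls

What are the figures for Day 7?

89 buns, 28 pies, 89 rolls

Buns goes 8, 14, 23, 35, 50, 68 → 89 (differences are 6, 9, 12, … (increasing by 3 each time)).
Pies: 16, 18, 20, 22, 24, 26 → 28 (+2 each step).
For the rolls, differences are 3, 6, 9, … (increasing by 3 each time): 26, 29, 35, 44, 56, 71 → 89.
Putting it together: 89 buns, 28 pies, 89 rolls.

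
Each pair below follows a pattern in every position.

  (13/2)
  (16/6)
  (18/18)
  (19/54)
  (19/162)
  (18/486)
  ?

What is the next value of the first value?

First value goes 13, 16, 18, 19, 19, 18 → 16 (differences are 3, 2, 1, … (decreasing by 1 each time)).

16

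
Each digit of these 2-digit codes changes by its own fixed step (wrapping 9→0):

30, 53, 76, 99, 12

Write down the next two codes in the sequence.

First digit: 3, 5, 7, 9, 1 → 3 → 5 (+2 each step, mod 10).
Second digit: +3 each step, mod 10, so 0, 3, 6, 9, 2 → 5 → 8.
Putting the parts together: 35 and then 58.

35, 58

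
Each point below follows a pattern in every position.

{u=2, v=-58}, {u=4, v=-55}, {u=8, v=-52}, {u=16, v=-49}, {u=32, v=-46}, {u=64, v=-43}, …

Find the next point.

U: ×2 each step, so 2, 4, 8, 16, 32, 64 → 128.
V goes -58, -55, -52, -49, -46, -43 → -40 (+3 each step).
Combining the parts gives {u=128, v=-40}.

{u=128, v=-40}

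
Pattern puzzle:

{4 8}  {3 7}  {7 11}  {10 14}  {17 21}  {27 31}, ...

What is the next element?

For the first coordinate, each term is the sum of the two before it: 4, 3, 7, 10, 17, 27 → 44.
Second coordinate goes 8, 7, 11, 14, 21, 31 → 48 (always 4 more than the first coordinate).
Combining the parts gives {44 48}.

{44 48}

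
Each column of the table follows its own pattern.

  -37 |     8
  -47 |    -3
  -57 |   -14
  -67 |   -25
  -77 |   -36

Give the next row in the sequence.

For the first component, −10 each step: -37, -47, -57, -67, -77 → -87.
For the second component, −11 each step: 8, -3, -14, -25, -36 → -47.
Putting it together: -87  -47.

-87  -47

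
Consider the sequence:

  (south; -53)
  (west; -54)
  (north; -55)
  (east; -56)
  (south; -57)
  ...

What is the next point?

Direction — repeats south → west → north → east: south, west, north, east, south → west.
Second slot: −1 each step; -53, -54, -55, -56, -57 → -58.
Putting it together: (west; -58).

(west; -58)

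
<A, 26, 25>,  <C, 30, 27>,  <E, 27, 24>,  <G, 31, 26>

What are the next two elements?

<I, 28, 23>, <K, 32, 25>

Letter: letters move forward 2 places in the alphabet, so A, C, E, G → I → K.
Second entry — alternating steps +4, −3, +4, −3, …: 26, 30, 27, 31 → 28 → 32.
Third entry goes 25, 27, 24, 26 → 23 → 25 (alternating steps +2, −3, +2, −3, …).
Putting the parts together: <I, 28, 23> and then <K, 32, 25>.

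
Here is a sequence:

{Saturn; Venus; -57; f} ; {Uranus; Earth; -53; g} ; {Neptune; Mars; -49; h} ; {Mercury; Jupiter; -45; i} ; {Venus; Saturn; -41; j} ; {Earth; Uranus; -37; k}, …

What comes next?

First planet: runs through the planets Mercury→Neptune, so Saturn, Uranus, Neptune, Mercury, Venus, Earth → Mars.
Second planet: runs through the planets Mercury→Neptune, so Venus, Earth, Mars, Jupiter, Saturn, Uranus → Neptune.
Third value: -57, -53, -49, -45, -41, -37 → -33 (+4 each step).
Letter: f, g, h, i, j, k → l (letters move forward 1 place in the alphabet).
Putting it together: {Mars; Neptune; -33; l}.

{Mars; Neptune; -33; l}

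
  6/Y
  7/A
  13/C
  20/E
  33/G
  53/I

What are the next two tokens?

First component: 6, 7, 13, 20, 33, 53 → 86 → 139 (each term is the sum of the two before it).
Letter — letters move forward 2 places in the alphabet, wrapping Z→A: Y, A, C, E, G, I → K → M.
Putting the parts together: 86/K and then 139/M.

86/K, 139/M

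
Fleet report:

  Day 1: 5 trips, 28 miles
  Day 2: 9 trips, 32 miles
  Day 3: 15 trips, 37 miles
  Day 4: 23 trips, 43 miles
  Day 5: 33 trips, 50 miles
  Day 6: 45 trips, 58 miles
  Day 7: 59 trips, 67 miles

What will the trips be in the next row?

Trips: differences are 4, 6, 8, … (increasing by 2 each time); 5, 9, 15, 23, 33, 45, 59 → 75.

75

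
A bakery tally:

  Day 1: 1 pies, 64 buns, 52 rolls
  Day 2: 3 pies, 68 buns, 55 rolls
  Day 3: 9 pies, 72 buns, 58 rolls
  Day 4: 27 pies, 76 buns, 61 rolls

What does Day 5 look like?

81 pies, 80 buns, 64 rolls

Pies: 1, 3, 9, 27 → 81 (×3 each step).
Buns: +4 each step, so 64, 68, 72, 76 → 80.
For the rolls, +3 each step: 52, 55, 58, 61 → 64.
Combining the parts gives 81 pies, 80 buns, 64 rolls.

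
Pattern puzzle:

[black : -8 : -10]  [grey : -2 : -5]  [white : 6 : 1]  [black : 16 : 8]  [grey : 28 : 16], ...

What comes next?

[white : 42 : 25]

Shade: black, grey, white, black, grey → white (repeats black → grey → white).
Second part goes -8, -2, 6, 16, 28 → 42 (differences are 6, 8, 10, … (increasing by 2 each time)).
Third part goes -10, -5, 1, 8, 16 → 25 (differences are 5, 6, 7, … (increasing by 1 each time)).
Combining the parts gives [white : 42 : 25].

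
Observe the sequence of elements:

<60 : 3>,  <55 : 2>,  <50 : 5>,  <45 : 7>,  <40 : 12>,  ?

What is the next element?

First value — −5 each step: 60, 55, 50, 45, 40 → 35.
Second value — each term is the sum of the two before it: 3, 2, 5, 7, 12 → 19.
So the next element is <35 : 19>.

<35 : 19>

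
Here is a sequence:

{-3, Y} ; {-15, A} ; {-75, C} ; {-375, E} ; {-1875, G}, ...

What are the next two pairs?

{-9375, I}, {-46875, K}

First part: ×5 each step; -3, -15, -75, -375, -1875 → -9375 → -46875.
Letter goes Y, A, C, E, G → I → K (letters move forward 2 places in the alphabet, wrapping Z→A).
So the next two pairs are {-9375, I} and {-46875, K}.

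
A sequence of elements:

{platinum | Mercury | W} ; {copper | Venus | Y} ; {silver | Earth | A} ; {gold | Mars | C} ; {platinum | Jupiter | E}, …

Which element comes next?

{copper | Saturn | G}

Metal: repeats platinum → copper → silver → gold; platinum, copper, silver, gold, platinum → copper.
Planet — runs through the planets Mercury→Neptune: Mercury, Venus, Earth, Mars, Jupiter → Saturn.
Letter: W, Y, A, C, E → G (letters move forward 2 places in the alphabet, wrapping Z→A).
Putting it together: {copper | Saturn | G}.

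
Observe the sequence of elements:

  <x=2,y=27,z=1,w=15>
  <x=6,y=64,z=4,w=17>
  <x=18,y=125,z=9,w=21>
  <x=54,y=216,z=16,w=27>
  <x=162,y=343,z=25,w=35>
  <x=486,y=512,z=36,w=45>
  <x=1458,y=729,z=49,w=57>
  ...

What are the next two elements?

X: 2, 6, 18, 54, 162, 486, 1458 → 4374 → 13122 (×3 each step).
Y: perfect cubes: 3³, 4³, 5³, …, so 27, 64, 125, 216, 343, 512, 729 → 1000 → 1331.
Z — perfect squares: 1², 2², 3², …: 1, 4, 9, 16, 25, 36, 49 → 64 → 81.
W: 15, 17, 21, 27, 35, 45, 57 → 71 → 87 (differences are 2, 4, 6, … (increasing by 2 each time)).
So the next two elements are <x=4374,y=1000,z=64,w=71> and <x=13122,y=1331,z=81,w=87>.

<x=4374,y=1000,z=64,w=71>, <x=13122,y=1331,z=81,w=87>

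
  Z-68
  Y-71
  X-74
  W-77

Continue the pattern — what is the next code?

Letter: letters move back 1 place in the alphabet, so Z, Y, X, W → V.
Second component: +3 each step; 68, 71, 74, 77 → 80.
Putting it together: V-80.

V-80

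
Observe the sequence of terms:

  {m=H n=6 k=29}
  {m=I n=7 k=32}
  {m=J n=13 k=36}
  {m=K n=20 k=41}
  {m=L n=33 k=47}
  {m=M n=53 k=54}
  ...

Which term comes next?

{m=N n=86 k=62}

M: H, I, J, K, L, M → N (letters move forward 1 place in the alphabet).
N goes 6, 7, 13, 20, 33, 53 → 86 (each term is the sum of the two before it).
K: 29, 32, 36, 41, 47, 54 → 62 (differences are 3, 4, 5, … (increasing by 1 each time)).
So the next term is {m=N n=86 k=62}.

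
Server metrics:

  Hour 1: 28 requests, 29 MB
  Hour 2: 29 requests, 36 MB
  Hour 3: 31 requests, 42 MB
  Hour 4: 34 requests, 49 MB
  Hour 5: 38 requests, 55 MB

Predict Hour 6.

43 requests, 62 MB

Requests goes 28, 29, 31, 34, 38 → 43 (differences are 1, 2, 3, … (increasing by 1 each time)).
MB: alternating steps +7, +6, +7, +6, …, so 29, 36, 42, 49, 55 → 62.
Putting it together: 43 requests, 62 MB.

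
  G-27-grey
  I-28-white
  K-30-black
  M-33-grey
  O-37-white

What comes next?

Letter — letters move forward 2 places in the alphabet: G, I, K, M, O → Q.
Second component: 27, 28, 30, 33, 37 → 42 (differences are 1, 2, 3, … (increasing by 1 each time)).
Shade goes grey, white, black, grey, white → black (repeats grey → white → black).
So the next code is Q-42-black.

Q-42-black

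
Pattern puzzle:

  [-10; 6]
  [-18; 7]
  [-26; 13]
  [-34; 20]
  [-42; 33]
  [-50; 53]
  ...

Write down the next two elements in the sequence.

First part: −8 each step; -10, -18, -26, -34, -42, -50 → -58 → -66.
Second part — each term is the sum of the two before it: 6, 7, 13, 20, 33, 53 → 86 → 139.
So the next two elements are [-58; 86] and [-66; 139].

[-58; 86], [-66; 139]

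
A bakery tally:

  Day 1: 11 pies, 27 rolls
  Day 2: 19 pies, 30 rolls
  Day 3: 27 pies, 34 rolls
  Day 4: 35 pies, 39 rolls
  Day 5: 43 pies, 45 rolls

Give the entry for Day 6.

Pies: +8 each step; 11, 19, 27, 35, 43 → 51.
Rolls: differences are 3, 4, 5, … (increasing by 1 each time), so 27, 30, 34, 39, 45 → 52.
Combining the parts gives 51 pies, 52 rolls.

51 pies, 52 rolls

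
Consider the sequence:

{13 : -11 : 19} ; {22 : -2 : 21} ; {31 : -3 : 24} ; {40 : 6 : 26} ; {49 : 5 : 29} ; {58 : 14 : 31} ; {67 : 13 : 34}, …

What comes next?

{76 : 22 : 36}

First entry — +9 each step: 13, 22, 31, 40, 49, 58, 67 → 76.
Second entry — alternating steps +9, −1, +9, −1, …: -11, -2, -3, 6, 5, 14, 13 → 22.
Third entry: alternating steps +2, +3, +2, +3, …; 19, 21, 24, 26, 29, 31, 34 → 36.
Putting it together: {76 : 22 : 36}.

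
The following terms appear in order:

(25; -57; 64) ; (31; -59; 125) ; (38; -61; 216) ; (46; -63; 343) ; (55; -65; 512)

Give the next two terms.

First part — differences are 6, 7, 8, … (increasing by 1 each time): 25, 31, 38, 46, 55 → 65 → 76.
Second part: −2 each step; -57, -59, -61, -63, -65 → -67 → -69.
Third part — perfect cubes: 4³, 5³, 6³, …: 64, 125, 216, 343, 512 → 729 → 1000.
So the next two terms are (65; -67; 729) and (76; -69; 1000).

(65; -67; 729), (76; -69; 1000)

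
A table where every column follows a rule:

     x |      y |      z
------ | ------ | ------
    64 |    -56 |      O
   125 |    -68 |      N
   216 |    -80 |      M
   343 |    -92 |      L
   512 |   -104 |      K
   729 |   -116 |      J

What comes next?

1000  -128  I

For the column x, perfect cubes: 4³, 5³, 6³, …: 64, 125, 216, 343, 512, 729 → 1000.
Column y: -56, -68, -80, -92, -104, -116 → -128 (−12 each step).
Column z: O, N, M, L, K, J → I (letters move back 1 place in the alphabet).
Combining the parts gives 1000  -128  I.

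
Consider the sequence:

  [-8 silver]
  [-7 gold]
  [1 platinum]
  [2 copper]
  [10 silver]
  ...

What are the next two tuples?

First entry: alternating steps +1, +8, +1, +8, …; -8, -7, 1, 2, 10 → 11 → 19.
For the metal, repeats silver → gold → platinum → copper: silver, gold, platinum, copper, silver → gold → platinum.
Putting the parts together: [11 gold] and then [19 platinum].

[11 gold], [19 platinum]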